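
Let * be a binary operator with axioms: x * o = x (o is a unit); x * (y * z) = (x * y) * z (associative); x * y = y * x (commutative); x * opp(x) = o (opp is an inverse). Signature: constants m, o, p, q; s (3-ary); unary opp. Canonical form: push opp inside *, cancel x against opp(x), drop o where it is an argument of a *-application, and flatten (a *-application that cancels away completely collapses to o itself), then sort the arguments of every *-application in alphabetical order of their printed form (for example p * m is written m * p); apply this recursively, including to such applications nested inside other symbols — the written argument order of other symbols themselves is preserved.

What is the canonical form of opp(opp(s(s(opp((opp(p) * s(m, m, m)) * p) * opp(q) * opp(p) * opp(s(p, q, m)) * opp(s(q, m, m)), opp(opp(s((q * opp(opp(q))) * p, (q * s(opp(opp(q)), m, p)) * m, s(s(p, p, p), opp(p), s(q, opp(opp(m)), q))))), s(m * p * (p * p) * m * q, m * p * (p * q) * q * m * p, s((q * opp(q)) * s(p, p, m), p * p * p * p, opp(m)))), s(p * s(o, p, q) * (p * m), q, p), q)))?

Push opp inside:  distribute opp over * and collapse double opp
Collect terms:  s(s(opp(p) * opp(q) * opp(s(m, m, m)) * opp(s(p, q, m)) * opp(s(q, m, m)), s(p * q * q, m * q * s(q, m, p), s(s(p, p, p), opp(p), s(q, m, q))), s(m * m * p * p * p * q, m * m * p * p * p * q * q, s(s(p, p, m), p * p * p * p, opp(m)))), s(m * p * p * s(o, p, q), q, p), q)

Answer: s(s(opp(p) * opp(q) * opp(s(m, m, m)) * opp(s(p, q, m)) * opp(s(q, m, m)), s(p * q * q, m * q * s(q, m, p), s(s(p, p, p), opp(p), s(q, m, q))), s(m * m * p * p * p * q, m * m * p * p * p * q * q, s(s(p, p, m), p * p * p * p, opp(m)))), s(m * p * p * s(o, p, q), q, p), q)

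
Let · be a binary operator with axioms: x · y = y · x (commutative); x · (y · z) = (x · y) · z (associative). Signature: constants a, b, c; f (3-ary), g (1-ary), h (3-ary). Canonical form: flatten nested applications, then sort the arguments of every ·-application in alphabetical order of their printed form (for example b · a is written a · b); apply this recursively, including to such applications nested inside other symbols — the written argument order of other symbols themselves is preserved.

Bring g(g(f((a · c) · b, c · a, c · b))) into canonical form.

Answer: g(g(f(a · b · c, a · c, b · c)))

Derivation:
Focus inside:  (a · c) · b
Flatten:  a · c · b
Sort:  a · b · c
Rebuild:  g(g(f(a · b · c, a · c, b · c)))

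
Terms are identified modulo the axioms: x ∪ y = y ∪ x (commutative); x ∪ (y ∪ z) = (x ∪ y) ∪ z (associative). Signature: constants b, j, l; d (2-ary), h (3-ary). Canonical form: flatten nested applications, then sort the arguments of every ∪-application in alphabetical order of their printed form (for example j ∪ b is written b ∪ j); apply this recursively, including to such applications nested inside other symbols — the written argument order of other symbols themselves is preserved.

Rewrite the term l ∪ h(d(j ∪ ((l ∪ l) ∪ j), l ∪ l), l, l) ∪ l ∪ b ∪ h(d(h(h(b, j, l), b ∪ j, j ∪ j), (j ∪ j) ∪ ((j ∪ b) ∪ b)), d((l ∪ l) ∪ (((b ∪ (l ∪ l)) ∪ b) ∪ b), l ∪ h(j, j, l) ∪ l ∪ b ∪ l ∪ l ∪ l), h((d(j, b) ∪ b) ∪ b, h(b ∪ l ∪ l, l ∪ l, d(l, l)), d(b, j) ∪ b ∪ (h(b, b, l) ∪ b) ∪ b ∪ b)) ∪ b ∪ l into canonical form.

Canonicalize subterm:  h(d(j ∪ ((l ∪ l) ∪ j), l ∪ l), l, l)  →  h(d(j ∪ j ∪ l ∪ l, l ∪ l), l, l)
Canonicalize subterm:  h(d(h(h(b, j, l), b ∪ j, j ∪ j), (j ∪ j) ∪ ((j ∪ b) ∪ b)), d((l ∪ l) ∪ (((b ∪ (l ∪ l)) ∪ b) ∪ b), l ∪ h(j, j, l) ∪ l ∪ b ∪ l ∪ l ∪ l), h((d(j, b) ∪ b) ∪ b, h(b ∪ l ∪ l, l ∪ l, d(l, l)), d(b, j) ∪ b ∪ (h(b, b, l) ∪ b) ∪ b ∪ b))  →  h(d(h(h(b, j, l), b ∪ j, j ∪ j), b ∪ b ∪ j ∪ j ∪ j), d(b ∪ b ∪ b ∪ l ∪ l ∪ l ∪ l, b ∪ h(j, j, l) ∪ l ∪ l ∪ l ∪ l ∪ l), h(b ∪ b ∪ d(j, b), h(b ∪ l ∪ l, l ∪ l, d(l, l)), b ∪ b ∪ b ∪ b ∪ d(b, j) ∪ h(b, b, l)))
Sort:  b ∪ b ∪ h(d(h(h(b, j, l), b ∪ j, j ∪ j), b ∪ b ∪ j ∪ j ∪ j), d(b ∪ b ∪ b ∪ l ∪ l ∪ l ∪ l, b ∪ h(j, j, l) ∪ l ∪ l ∪ l ∪ l ∪ l), h(b ∪ b ∪ d(j, b), h(b ∪ l ∪ l, l ∪ l, d(l, l)), b ∪ b ∪ b ∪ b ∪ d(b, j) ∪ h(b, b, l))) ∪ h(d(j ∪ j ∪ l ∪ l, l ∪ l), l, l) ∪ l ∪ l ∪ l

Answer: b ∪ b ∪ h(d(h(h(b, j, l), b ∪ j, j ∪ j), b ∪ b ∪ j ∪ j ∪ j), d(b ∪ b ∪ b ∪ l ∪ l ∪ l ∪ l, b ∪ h(j, j, l) ∪ l ∪ l ∪ l ∪ l ∪ l), h(b ∪ b ∪ d(j, b), h(b ∪ l ∪ l, l ∪ l, d(l, l)), b ∪ b ∪ b ∪ b ∪ d(b, j) ∪ h(b, b, l))) ∪ h(d(j ∪ j ∪ l ∪ l, l ∪ l), l, l) ∪ l ∪ l ∪ l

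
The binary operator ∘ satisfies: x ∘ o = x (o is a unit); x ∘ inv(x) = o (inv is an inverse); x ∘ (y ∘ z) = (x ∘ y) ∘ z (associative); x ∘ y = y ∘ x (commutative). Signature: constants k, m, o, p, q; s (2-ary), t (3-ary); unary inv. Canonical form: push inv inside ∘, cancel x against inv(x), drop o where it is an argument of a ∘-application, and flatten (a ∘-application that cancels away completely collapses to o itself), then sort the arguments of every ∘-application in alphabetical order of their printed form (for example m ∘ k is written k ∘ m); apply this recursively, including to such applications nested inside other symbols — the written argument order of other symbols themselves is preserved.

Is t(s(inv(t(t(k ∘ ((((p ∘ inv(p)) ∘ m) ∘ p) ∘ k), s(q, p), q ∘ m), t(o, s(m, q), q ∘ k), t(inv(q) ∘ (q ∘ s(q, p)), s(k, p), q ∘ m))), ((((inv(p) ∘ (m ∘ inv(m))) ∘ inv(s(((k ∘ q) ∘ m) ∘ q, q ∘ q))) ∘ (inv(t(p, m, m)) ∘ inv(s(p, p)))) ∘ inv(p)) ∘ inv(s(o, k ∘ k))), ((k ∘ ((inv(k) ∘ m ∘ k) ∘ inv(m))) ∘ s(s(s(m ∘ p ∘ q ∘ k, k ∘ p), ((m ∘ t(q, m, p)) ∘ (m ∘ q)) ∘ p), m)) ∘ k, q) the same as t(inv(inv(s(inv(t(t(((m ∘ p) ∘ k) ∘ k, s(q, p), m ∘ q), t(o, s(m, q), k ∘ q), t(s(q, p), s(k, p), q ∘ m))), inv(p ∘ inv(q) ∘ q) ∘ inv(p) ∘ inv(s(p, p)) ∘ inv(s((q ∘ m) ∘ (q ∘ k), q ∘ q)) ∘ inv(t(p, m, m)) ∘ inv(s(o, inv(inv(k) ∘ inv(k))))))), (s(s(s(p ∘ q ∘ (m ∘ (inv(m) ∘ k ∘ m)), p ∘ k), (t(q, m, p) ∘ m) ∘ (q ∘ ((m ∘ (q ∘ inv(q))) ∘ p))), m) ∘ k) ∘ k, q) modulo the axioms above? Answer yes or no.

Left:  t(s(inv(t(t(k ∘ ((((p ∘ inv(p)) ∘ m) ∘ p) ∘ k), s(q, p), q ∘ m), t(o, s(m, q), q ∘ k), t(inv(q) ∘ (q ∘ s(q, p)), s(k, p), q ∘ m))), ((((inv(p) ∘ (m ∘ inv(m))) ∘ inv(s(((k ∘ q) ∘ m) ∘ q, q ∘ q))) ∘ (inv(t(p, m, m)) ∘ inv(s(p, p)))) ∘ inv(p)) ∘ inv(s(o, k ∘ k))), ((k ∘ ((inv(k) ∘ m ∘ k) ∘ inv(m))) ∘ s(s(s(m ∘ p ∘ q ∘ k, k ∘ p), ((m ∘ t(q, m, p)) ∘ (m ∘ q)) ∘ p), m)) ∘ k, q)
  Work inside:  ((((inv(p) ∘ (m ∘ inv(m))) ∘ inv(s(((k ∘ q) ∘ m) ∘ q, q ∘ q))) ∘ (inv(t(p, m, m)) ∘ inv(s(p, p)))) ∘ inv(p)) ∘ inv(s(o, k ∘ k))
  Inverses cancel:  m cancels
  Collect:  inv(p) ∘ inv(p) ∘ inv(s(k ∘ m ∘ q ∘ q, q ∘ q)) ∘ inv(t(p, m, m)) ∘ inv(s(p, p)) ∘ inv(s(o, k ∘ k))
  Sort arguments:  inv(p) ∘ inv(p) ∘ inv(s(k ∘ m ∘ q ∘ q, q ∘ q)) ∘ inv(s(o, k ∘ k)) ∘ inv(s(p, p)) ∘ inv(t(p, m, m))
  Rebuild:  t(s(inv(t(t(k ∘ k ∘ m ∘ p, s(q, p), m ∘ q), t(o, s(m, q), k ∘ q), t(s(q, p), s(k, p), m ∘ q))), inv(p) ∘ inv(p) ∘ inv(s(k ∘ m ∘ q ∘ q, q ∘ q)) ∘ inv(s(o, k ∘ k)) ∘ inv(s(p, p)) ∘ inv(t(p, m, m))), k ∘ k ∘ s(s(s(k ∘ m ∘ p ∘ q, k ∘ p), m ∘ m ∘ p ∘ q ∘ t(q, m, p)), m), q)
Right:  t(inv(inv(s(inv(t(t(((m ∘ p) ∘ k) ∘ k, s(q, p), m ∘ q), t(o, s(m, q), k ∘ q), t(s(q, p), s(k, p), q ∘ m))), inv(p ∘ inv(q) ∘ q) ∘ inv(p) ∘ inv(s(p, p)) ∘ inv(s((q ∘ m) ∘ (q ∘ k), q ∘ q)) ∘ inv(t(p, m, m)) ∘ inv(s(o, inv(inv(k) ∘ inv(k))))))), (s(s(s(p ∘ q ∘ (m ∘ (inv(m) ∘ k ∘ m)), p ∘ k), (t(q, m, p) ∘ m) ∘ (q ∘ ((m ∘ (q ∘ inv(q))) ∘ p))), m) ∘ k) ∘ k, q)
  Descend into:  inv(p ∘ inv(q) ∘ q) ∘ inv(p) ∘ inv(s(p, p)) ∘ inv(s((q ∘ m) ∘ (q ∘ k), q ∘ q)) ∘ inv(t(p, m, m)) ∘ inv(s(o, inv(inv(k) ∘ inv(k))))
  Push inv inside:  distribute inv over ∘ and collapse double inv
  Cancel:  q cancels
  Collect:  inv(p) ∘ inv(p) ∘ inv(s(p, p)) ∘ inv(s(k ∘ m ∘ q ∘ q, q ∘ q)) ∘ inv(t(p, m, m)) ∘ inv(s(o, k ∘ k))
  Sort:  inv(p) ∘ inv(p) ∘ inv(s(k ∘ m ∘ q ∘ q, q ∘ q)) ∘ inv(s(o, k ∘ k)) ∘ inv(s(p, p)) ∘ inv(t(p, m, m))
  Reassemble:  t(s(inv(t(t(k ∘ k ∘ m ∘ p, s(q, p), m ∘ q), t(o, s(m, q), k ∘ q), t(s(q, p), s(k, p), m ∘ q))), inv(p) ∘ inv(p) ∘ inv(s(k ∘ m ∘ q ∘ q, q ∘ q)) ∘ inv(s(o, k ∘ k)) ∘ inv(s(p, p)) ∘ inv(t(p, m, m))), k ∘ k ∘ s(s(s(k ∘ m ∘ p ∘ q, k ∘ p), m ∘ m ∘ p ∘ q ∘ t(q, m, p)), m), q)

Answer: yes — both canonical forms are t(s(inv(t(t(k ∘ k ∘ m ∘ p, s(q, p), m ∘ q), t(o, s(m, q), k ∘ q), t(s(q, p), s(k, p), m ∘ q))), inv(p) ∘ inv(p) ∘ inv(s(k ∘ m ∘ q ∘ q, q ∘ q)) ∘ inv(s(o, k ∘ k)) ∘ inv(s(p, p)) ∘ inv(t(p, m, m))), k ∘ k ∘ s(s(s(k ∘ m ∘ p ∘ q, k ∘ p), m ∘ m ∘ p ∘ q ∘ t(q, m, p)), m), q)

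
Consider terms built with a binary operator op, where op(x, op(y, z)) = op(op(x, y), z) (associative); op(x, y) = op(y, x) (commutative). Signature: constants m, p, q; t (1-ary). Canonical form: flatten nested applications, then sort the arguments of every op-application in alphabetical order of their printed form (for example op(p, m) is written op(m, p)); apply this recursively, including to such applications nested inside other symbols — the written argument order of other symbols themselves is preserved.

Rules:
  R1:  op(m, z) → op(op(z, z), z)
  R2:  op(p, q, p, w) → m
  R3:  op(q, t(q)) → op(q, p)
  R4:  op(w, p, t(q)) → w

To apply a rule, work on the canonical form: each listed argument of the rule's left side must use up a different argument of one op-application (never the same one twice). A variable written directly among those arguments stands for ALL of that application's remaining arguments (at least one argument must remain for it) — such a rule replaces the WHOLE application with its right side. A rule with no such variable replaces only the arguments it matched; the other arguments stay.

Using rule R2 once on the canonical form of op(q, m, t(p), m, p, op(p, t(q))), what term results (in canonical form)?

Canonical form:  op(m, m, p, p, q, t(p), t(q))
R2 matches:  uses p, p, q;  w := op(m, m, t(p), t(q))
The variable takes the whole remainder — replace the entire application.
Giving:  m

Answer: m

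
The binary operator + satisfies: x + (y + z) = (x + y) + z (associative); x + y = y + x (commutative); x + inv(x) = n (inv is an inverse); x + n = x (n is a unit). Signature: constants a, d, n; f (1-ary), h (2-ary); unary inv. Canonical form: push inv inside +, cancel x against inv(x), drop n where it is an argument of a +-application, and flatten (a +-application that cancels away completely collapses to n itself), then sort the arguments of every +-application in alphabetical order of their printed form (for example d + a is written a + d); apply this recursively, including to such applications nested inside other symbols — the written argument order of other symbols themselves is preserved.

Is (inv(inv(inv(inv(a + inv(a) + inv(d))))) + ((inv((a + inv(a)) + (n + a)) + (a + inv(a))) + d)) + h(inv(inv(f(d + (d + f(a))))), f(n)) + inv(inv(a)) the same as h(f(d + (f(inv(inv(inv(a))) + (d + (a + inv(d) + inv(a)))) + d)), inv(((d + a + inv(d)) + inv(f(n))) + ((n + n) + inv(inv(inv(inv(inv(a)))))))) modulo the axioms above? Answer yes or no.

Left:  (inv(inv(inv(inv(a + inv(a) + inv(d))))) + ((inv((a + inv(a)) + (n + a)) + (a + inv(a))) + d)) + h(inv(inv(f(d + (d + f(a))))), f(n)) + inv(inv(a))
  Push inv inside:  distribute inv over + and collapse double inv
  Cancel inverse pairs:  a cancels; d cancels
  Collect:  h(f(d + d + f(a)), f(n))
Right:  h(f(d + (f(inv(inv(inv(a))) + (d + (a + inv(d) + inv(a)))) + d)), inv(((d + a + inv(d)) + inv(f(n))) + ((n + n) + inv(inv(inv(inv(inv(a))))))))
  Descend into:  ((d + a + inv(d)) + inv(f(n))) + ((n + n) + inv(inv(inv(inv(inv(a))))))
  Push inv inside:  distribute inv over + and collapse double inv
  Cancel inverse pairs:  d cancels; a cancels
  Combine occurrences:  inv(f(n))
  Rebuild:  h(f(d + d + f(inv(a))), f(n))

Answer: no — h(f(d + d + f(a)), f(n)) vs h(f(d + d + f(inv(a))), f(n))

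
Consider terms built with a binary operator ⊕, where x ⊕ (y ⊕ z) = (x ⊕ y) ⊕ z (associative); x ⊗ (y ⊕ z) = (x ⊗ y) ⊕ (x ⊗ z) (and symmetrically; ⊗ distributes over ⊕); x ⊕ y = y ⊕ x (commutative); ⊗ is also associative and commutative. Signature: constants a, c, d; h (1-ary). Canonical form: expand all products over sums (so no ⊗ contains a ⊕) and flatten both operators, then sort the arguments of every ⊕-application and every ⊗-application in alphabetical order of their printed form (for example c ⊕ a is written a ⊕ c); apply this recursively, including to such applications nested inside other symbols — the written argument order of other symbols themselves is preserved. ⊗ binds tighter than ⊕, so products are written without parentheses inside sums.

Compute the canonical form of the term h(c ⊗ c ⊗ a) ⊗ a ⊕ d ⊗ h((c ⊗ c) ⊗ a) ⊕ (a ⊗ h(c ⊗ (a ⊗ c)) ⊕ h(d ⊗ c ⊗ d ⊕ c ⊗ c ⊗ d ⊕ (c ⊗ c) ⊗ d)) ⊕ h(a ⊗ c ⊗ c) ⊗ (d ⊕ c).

Answer: a ⊗ h(a ⊗ c ⊗ c) ⊕ a ⊗ h(a ⊗ c ⊗ c) ⊕ c ⊗ h(a ⊗ c ⊗ c) ⊕ d ⊗ h(a ⊗ c ⊗ c) ⊕ d ⊗ h(a ⊗ c ⊗ c) ⊕ h(c ⊗ c ⊗ d ⊕ c ⊗ c ⊗ d ⊕ c ⊗ d ⊗ d)

Derivation:
Expand products over sums:  a ⊗ h(a ⊗ c ⊗ c) ⊕ d ⊗ h(a ⊗ c ⊗ c) ⊕ a ⊗ h(a ⊗ c ⊗ c) ⊕ h(c ⊗ c ⊗ d ⊕ c ⊗ c ⊗ d ⊕ c ⊗ d ⊗ d) ⊕ d ⊗ h(a ⊗ c ⊗ c) ⊕ c ⊗ h(a ⊗ c ⊗ c)
Sort:  a ⊗ h(a ⊗ c ⊗ c) ⊕ a ⊗ h(a ⊗ c ⊗ c) ⊕ c ⊗ h(a ⊗ c ⊗ c) ⊕ d ⊗ h(a ⊗ c ⊗ c) ⊕ d ⊗ h(a ⊗ c ⊗ c) ⊕ h(c ⊗ c ⊗ d ⊕ c ⊗ c ⊗ d ⊕ c ⊗ d ⊗ d)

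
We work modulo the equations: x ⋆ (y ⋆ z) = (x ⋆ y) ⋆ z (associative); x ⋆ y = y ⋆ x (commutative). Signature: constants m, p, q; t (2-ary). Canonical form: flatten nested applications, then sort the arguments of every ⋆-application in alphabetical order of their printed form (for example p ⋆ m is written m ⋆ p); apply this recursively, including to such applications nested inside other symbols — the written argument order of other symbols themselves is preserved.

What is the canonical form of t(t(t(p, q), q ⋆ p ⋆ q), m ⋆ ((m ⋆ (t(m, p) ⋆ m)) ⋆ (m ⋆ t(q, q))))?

Descend into:  m ⋆ ((m ⋆ (t(m, p) ⋆ m)) ⋆ (m ⋆ t(q, q)))
Merge nested applications:  m ⋆ m ⋆ t(m, p) ⋆ m ⋆ m ⋆ t(q, q)
Sort arguments:  m ⋆ m ⋆ m ⋆ m ⋆ t(m, p) ⋆ t(q, q)
Rebuild:  t(t(t(p, q), p ⋆ q ⋆ q), m ⋆ m ⋆ m ⋆ m ⋆ t(m, p) ⋆ t(q, q))

Answer: t(t(t(p, q), p ⋆ q ⋆ q), m ⋆ m ⋆ m ⋆ m ⋆ t(m, p) ⋆ t(q, q))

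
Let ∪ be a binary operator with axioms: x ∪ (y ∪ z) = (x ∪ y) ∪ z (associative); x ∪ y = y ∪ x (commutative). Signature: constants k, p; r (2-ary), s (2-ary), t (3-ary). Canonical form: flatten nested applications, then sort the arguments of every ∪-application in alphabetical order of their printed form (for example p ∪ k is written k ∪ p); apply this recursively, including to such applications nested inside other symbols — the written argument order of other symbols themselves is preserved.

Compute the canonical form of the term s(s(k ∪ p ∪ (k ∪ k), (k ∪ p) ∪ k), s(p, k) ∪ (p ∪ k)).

Answer: s(s(k ∪ k ∪ k ∪ p, k ∪ k ∪ p), k ∪ p ∪ s(p, k))

Derivation:
Focus inside:  s(p, k) ∪ (p ∪ k)
Merge nested applications:  s(p, k) ∪ p ∪ k
Sort:  k ∪ p ∪ s(p, k)
Put back:  s(s(k ∪ k ∪ k ∪ p, k ∪ k ∪ p), k ∪ p ∪ s(p, k))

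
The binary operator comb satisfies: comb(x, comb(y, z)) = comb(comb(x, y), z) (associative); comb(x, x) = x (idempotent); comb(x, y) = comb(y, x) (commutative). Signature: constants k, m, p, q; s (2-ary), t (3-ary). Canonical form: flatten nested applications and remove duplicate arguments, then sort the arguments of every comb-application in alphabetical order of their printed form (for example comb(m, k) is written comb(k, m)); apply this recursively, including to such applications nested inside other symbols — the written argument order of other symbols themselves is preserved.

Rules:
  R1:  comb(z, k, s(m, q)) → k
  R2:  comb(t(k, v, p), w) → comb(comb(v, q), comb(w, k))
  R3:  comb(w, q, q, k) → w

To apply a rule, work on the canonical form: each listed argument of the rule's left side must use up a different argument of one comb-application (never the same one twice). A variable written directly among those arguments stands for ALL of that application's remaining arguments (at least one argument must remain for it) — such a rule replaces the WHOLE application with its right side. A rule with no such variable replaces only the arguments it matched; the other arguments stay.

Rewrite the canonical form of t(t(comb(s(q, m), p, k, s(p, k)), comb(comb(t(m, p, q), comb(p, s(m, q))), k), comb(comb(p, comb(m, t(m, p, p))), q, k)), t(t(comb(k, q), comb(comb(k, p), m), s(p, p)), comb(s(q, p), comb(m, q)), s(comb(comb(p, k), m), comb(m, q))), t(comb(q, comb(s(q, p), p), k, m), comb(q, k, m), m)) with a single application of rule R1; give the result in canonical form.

Canonical form:  t(t(comb(k, p, s(p, k), s(q, m)), comb(k, p, s(m, q), t(m, p, q)), comb(k, m, p, q, t(m, p, p))), t(t(comb(k, q), comb(k, m, p), s(p, p)), comb(m, q, s(q, p)), s(comb(k, m, p), comb(m, q))), t(comb(k, m, p, q, s(q, p)), comb(k, m, q), m))
Apply R1:  consuming k, s(m, q);  z := comb(p, t(m, p, q))
The variable takes the whole remainder — replace the entire application.
Result:  t(t(comb(k, p, s(p, k), s(q, m)), k, comb(k, m, p, q, t(m, p, p))), t(t(comb(k, q), comb(k, m, p), s(p, p)), comb(m, q, s(q, p)), s(comb(k, m, p), comb(m, q))), t(comb(k, m, p, q, s(q, p)), comb(k, m, q), m))

Answer: t(t(comb(k, p, s(p, k), s(q, m)), k, comb(k, m, p, q, t(m, p, p))), t(t(comb(k, q), comb(k, m, p), s(p, p)), comb(m, q, s(q, p)), s(comb(k, m, p), comb(m, q))), t(comb(k, m, p, q, s(q, p)), comb(k, m, q), m))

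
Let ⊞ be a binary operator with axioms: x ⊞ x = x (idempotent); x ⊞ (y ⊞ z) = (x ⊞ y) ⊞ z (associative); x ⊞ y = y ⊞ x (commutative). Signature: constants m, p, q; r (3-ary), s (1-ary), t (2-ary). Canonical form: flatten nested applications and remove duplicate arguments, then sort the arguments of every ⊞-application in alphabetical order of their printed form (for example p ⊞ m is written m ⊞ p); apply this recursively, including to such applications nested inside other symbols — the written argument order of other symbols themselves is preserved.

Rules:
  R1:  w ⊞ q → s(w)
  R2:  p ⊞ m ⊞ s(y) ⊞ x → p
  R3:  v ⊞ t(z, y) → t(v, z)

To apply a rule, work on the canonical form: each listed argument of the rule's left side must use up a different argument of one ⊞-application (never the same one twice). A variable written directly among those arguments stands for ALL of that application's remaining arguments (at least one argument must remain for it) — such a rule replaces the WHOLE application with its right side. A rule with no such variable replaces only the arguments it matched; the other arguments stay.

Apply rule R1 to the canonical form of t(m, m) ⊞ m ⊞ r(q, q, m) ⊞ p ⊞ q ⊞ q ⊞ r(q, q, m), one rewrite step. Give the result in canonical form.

Canonical form:  m ⊞ p ⊞ q ⊞ r(q, q, m) ⊞ t(m, m)
Apply R1:  consuming q;  w := m ⊞ p ⊞ r(q, q, m) ⊞ t(m, m)
The variable takes the whole remainder — replace the entire application.
Giving:  s(m ⊞ p ⊞ r(q, q, m) ⊞ t(m, m))

Answer: s(m ⊞ p ⊞ r(q, q, m) ⊞ t(m, m))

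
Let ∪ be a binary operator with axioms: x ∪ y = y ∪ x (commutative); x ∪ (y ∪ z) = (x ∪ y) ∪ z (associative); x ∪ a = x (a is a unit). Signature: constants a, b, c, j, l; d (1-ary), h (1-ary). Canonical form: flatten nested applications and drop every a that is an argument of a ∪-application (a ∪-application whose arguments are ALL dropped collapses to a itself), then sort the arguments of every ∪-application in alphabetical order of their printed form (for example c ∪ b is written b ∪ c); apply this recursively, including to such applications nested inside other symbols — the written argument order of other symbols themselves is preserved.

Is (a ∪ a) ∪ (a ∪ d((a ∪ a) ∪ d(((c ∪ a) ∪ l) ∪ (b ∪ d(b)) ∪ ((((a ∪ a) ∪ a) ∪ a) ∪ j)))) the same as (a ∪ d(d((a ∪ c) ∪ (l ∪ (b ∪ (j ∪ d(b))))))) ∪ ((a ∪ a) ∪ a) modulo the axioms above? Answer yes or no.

Left:  (a ∪ a) ∪ (a ∪ d((a ∪ a) ∪ d(((c ∪ a) ∪ l) ∪ (b ∪ d(b)) ∪ ((((a ∪ a) ∪ a) ∪ a) ∪ j))))
  Merge nested applications:  a ∪ a ∪ a ∪ d((a ∪ a) ∪ d(((c ∪ a) ∪ l) ∪ (b ∪ d(b)) ∪ ((((a ∪ a) ∪ a) ∪ a) ∪ j)))
  Inside:  d((a ∪ a) ∪ d(((c ∪ a) ∪ l) ∪ (b ∪ d(b)) ∪ ((((a ∪ a) ∪ a) ∪ a) ∪ j)))  →  d(d(b ∪ c ∪ d(b) ∪ j ∪ l))
  Units out:  drop a (×3)
  Sort arguments:  d(d(b ∪ c ∪ d(b) ∪ j ∪ l))
Right:  (a ∪ d(d((a ∪ c) ∪ (l ∪ (b ∪ (j ∪ d(b))))))) ∪ ((a ∪ a) ∪ a)
  Un-nest:  a ∪ d(d((a ∪ c) ∪ (l ∪ (b ∪ (j ∪ d(b)))))) ∪ a ∪ a ∪ a
  Inside:  d(d((a ∪ c) ∪ (l ∪ (b ∪ (j ∪ d(b))))))  →  d(d(b ∪ c ∪ d(b) ∪ j ∪ l))
  Drop the unit:  drop a (×4)
  Sort:  d(d(b ∪ c ∪ d(b) ∪ j ∪ l))

Answer: yes — both canonical forms are d(d(b ∪ c ∪ d(b) ∪ j ∪ l))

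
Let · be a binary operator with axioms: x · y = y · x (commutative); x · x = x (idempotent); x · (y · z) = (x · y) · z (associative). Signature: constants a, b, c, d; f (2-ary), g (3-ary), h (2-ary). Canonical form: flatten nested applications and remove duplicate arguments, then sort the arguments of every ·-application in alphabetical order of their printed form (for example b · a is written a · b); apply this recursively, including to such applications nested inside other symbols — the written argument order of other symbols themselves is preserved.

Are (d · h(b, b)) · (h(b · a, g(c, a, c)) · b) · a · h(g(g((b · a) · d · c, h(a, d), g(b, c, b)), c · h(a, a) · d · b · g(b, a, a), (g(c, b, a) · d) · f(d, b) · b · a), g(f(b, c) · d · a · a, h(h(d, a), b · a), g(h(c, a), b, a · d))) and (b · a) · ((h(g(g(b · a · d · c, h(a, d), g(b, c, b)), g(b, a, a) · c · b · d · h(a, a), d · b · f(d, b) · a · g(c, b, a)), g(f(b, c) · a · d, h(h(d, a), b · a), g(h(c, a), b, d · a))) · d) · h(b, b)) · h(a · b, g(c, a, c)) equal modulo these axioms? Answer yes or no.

Answer: yes — both canonical forms are a · b · d · h(a · b, g(c, a, c)) · h(b, b) · h(g(g(a · b · c · d, h(a, d), g(b, c, b)), b · c · d · g(b, a, a) · h(a, a), a · b · d · f(d, b) · g(c, b, a)), g(a · d · f(b, c), h(h(d, a), a · b), g(h(c, a), b, a · d)))

Derivation:
Left:  (d · h(b, b)) · (h(b · a, g(c, a, c)) · b) · a · h(g(g((b · a) · d · c, h(a, d), g(b, c, b)), c · h(a, a) · d · b · g(b, a, a), (g(c, b, a) · d) · f(d, b) · b · a), g(f(b, c) · d · a · a, h(h(d, a), b · a), g(h(c, a), b, a · d)))
  Flatten:  d · h(b, b) · h(b · a, g(c, a, c)) · b · a · h(g(g((b · a) · d · c, h(a, d), g(b, c, b)), c · h(a, a) · d · b · g(b, a, a), (g(c, b, a) · d) · f(d, b) · b · a), g(f(b, c) · d · a · a, h(h(d, a), b · a), g(h(c, a), b, a · d)))
  Canonicalize subterm:  h(b · a, g(c, a, c))  →  h(a · b, g(c, a, c))
  Inside:  h(g(g((b · a) · d · c, h(a, d), g(b, c, b)), c · h(a, a) · d · b · g(b, a, a), (g(c, b, a) · d) · f(d, b) · b · a), g(f(b, c) · d · a · a, h(h(d, a), b · a), g(h(c, a), b, a · d)))  →  h(g(g(a · b · c · d, h(a, d), g(b, c, b)), b · c · d · g(b, a, a) · h(a, a), a · b · d · f(d, b) · g(c, b, a)), g(a · d · f(b, c), h(h(d, a), a · b), g(h(c, a), b, a · d)))
  Sort:  a · b · d · h(a · b, g(c, a, c)) · h(b, b) · h(g(g(a · b · c · d, h(a, d), g(b, c, b)), b · c · d · g(b, a, a) · h(a, a), a · b · d · f(d, b) · g(c, b, a)), g(a · d · f(b, c), h(h(d, a), a · b), g(h(c, a), b, a · d)))
Right:  (b · a) · ((h(g(g(b · a · d · c, h(a, d), g(b, c, b)), g(b, a, a) · c · b · d · h(a, a), d · b · f(d, b) · a · g(c, b, a)), g(f(b, c) · a · d, h(h(d, a), b · a), g(h(c, a), b, d · a))) · d) · h(b, b)) · h(a · b, g(c, a, c))
  Un-nest:  b · a · h(g(g(b · a · d · c, h(a, d), g(b, c, b)), g(b, a, a) · c · b · d · h(a, a), d · b · f(d, b) · a · g(c, b, a)), g(f(b, c) · a · d, h(h(d, a), b · a), g(h(c, a), b, d · a))) · d · h(b, b) · h(a · b, g(c, a, c))
  Inside:  h(g(g(b · a · d · c, h(a, d), g(b, c, b)), g(b, a, a) · c · b · d · h(a, a), d · b · f(d, b) · a · g(c, b, a)), g(f(b, c) · a · d, h(h(d, a), b · a), g(h(c, a), b, d · a)))  →  h(g(g(a · b · c · d, h(a, d), g(b, c, b)), b · c · d · g(b, a, a) · h(a, a), a · b · d · f(d, b) · g(c, b, a)), g(a · d · f(b, c), h(h(d, a), a · b), g(h(c, a), b, a · d)))
  Order the arguments:  a · b · d · h(a · b, g(c, a, c)) · h(b, b) · h(g(g(a · b · c · d, h(a, d), g(b, c, b)), b · c · d · g(b, a, a) · h(a, a), a · b · d · f(d, b) · g(c, b, a)), g(a · d · f(b, c), h(h(d, a), a · b), g(h(c, a), b, a · d)))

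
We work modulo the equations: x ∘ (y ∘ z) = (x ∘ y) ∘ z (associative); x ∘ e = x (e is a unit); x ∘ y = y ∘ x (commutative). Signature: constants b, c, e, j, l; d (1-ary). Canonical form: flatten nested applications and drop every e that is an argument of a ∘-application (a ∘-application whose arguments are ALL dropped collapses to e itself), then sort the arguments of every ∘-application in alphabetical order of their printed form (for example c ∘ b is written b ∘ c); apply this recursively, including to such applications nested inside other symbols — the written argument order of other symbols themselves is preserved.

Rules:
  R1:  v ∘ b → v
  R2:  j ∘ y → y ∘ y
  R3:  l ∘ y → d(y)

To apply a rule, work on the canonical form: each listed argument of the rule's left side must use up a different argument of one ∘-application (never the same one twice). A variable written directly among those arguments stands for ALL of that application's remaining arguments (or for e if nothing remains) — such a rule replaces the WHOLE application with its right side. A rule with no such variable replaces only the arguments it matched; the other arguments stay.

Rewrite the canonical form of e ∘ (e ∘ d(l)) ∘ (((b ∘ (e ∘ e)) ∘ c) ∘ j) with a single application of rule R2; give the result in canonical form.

Canonical form:  b ∘ c ∘ d(l) ∘ j
Apply R2:  consuming j;  y := b ∘ c ∘ d(l)
Every leftover argument binds to the variable; the entire application is replaced.
Result:  b ∘ b ∘ c ∘ c ∘ d(l) ∘ d(l)

Answer: b ∘ b ∘ c ∘ c ∘ d(l) ∘ d(l)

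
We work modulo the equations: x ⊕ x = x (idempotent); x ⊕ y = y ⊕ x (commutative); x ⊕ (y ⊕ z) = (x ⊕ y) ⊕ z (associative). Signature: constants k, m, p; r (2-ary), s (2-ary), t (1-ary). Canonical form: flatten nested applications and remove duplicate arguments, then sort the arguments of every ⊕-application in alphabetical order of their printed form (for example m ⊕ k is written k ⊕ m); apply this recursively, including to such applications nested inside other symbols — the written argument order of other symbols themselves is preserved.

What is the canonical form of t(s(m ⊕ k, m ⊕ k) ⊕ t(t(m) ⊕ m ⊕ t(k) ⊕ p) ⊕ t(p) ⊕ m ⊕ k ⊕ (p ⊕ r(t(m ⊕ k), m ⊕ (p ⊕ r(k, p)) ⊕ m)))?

Focus inside:  s(m ⊕ k, m ⊕ k) ⊕ t(t(m) ⊕ m ⊕ t(k) ⊕ p) ⊕ t(p) ⊕ m ⊕ k ⊕ (p ⊕ r(t(m ⊕ k), m ⊕ (p ⊕ r(k, p)) ⊕ m))
Flatten:  s(m ⊕ k, m ⊕ k) ⊕ t(t(m) ⊕ m ⊕ t(k) ⊕ p) ⊕ t(p) ⊕ m ⊕ k ⊕ p ⊕ r(t(m ⊕ k), m ⊕ (p ⊕ r(k, p)) ⊕ m)
Canonicalize subterm:  s(m ⊕ k, m ⊕ k)  →  s(k ⊕ m, k ⊕ m)
Canonicalize subterm:  t(t(m) ⊕ m ⊕ t(k) ⊕ p)  →  t(m ⊕ p ⊕ t(k) ⊕ t(m))
Inside:  r(t(m ⊕ k), m ⊕ (p ⊕ r(k, p)) ⊕ m)  →  r(t(k ⊕ m), m ⊕ p ⊕ r(k, p))
Order the arguments:  k ⊕ m ⊕ p ⊕ r(t(k ⊕ m), m ⊕ p ⊕ r(k, p)) ⊕ s(k ⊕ m, k ⊕ m) ⊕ t(m ⊕ p ⊕ t(k) ⊕ t(m)) ⊕ t(p)
Put back:  t(k ⊕ m ⊕ p ⊕ r(t(k ⊕ m), m ⊕ p ⊕ r(k, p)) ⊕ s(k ⊕ m, k ⊕ m) ⊕ t(m ⊕ p ⊕ t(k) ⊕ t(m)) ⊕ t(p))

Answer: t(k ⊕ m ⊕ p ⊕ r(t(k ⊕ m), m ⊕ p ⊕ r(k, p)) ⊕ s(k ⊕ m, k ⊕ m) ⊕ t(m ⊕ p ⊕ t(k) ⊕ t(m)) ⊕ t(p))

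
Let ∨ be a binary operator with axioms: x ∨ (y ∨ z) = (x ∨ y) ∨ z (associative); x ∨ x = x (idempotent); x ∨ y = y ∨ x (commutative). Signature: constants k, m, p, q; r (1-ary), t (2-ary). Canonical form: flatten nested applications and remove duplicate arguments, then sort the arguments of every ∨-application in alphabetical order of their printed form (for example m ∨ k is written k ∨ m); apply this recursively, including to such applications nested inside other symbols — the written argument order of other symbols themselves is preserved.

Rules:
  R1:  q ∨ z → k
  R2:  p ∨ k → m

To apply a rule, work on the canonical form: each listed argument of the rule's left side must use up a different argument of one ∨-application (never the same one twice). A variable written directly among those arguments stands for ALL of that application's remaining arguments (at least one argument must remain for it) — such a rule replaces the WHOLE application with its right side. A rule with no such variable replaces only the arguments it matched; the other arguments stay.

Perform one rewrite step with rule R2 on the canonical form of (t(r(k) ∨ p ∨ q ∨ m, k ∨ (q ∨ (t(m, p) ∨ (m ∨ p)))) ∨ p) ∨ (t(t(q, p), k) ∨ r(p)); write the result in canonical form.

Answer: p ∨ r(p) ∨ t(m ∨ p ∨ q ∨ r(k), m ∨ q ∨ t(m, p)) ∨ t(t(q, p), k)

Derivation:
Canonical form:  p ∨ r(p) ∨ t(m ∨ p ∨ q ∨ r(k), k ∨ m ∨ p ∨ q ∨ t(m, p)) ∨ t(t(q, p), k)
R2 matches:  uses k, p
Giving:  p ∨ r(p) ∨ t(m ∨ p ∨ q ∨ r(k), m ∨ q ∨ t(m, p)) ∨ t(t(q, p), k)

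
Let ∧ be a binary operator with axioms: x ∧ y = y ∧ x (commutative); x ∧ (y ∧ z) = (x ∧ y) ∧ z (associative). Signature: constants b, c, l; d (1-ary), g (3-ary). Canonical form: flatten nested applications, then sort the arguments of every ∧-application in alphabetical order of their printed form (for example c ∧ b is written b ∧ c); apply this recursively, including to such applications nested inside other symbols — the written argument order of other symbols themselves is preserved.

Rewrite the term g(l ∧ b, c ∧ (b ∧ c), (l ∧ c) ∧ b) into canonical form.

Answer: g(b ∧ l, b ∧ c ∧ c, b ∧ c ∧ l)

Derivation:
Descend into:  (l ∧ c) ∧ b
Un-nest:  l ∧ c ∧ b
Order the arguments:  b ∧ c ∧ l
Rebuild:  g(b ∧ l, b ∧ c ∧ c, b ∧ c ∧ l)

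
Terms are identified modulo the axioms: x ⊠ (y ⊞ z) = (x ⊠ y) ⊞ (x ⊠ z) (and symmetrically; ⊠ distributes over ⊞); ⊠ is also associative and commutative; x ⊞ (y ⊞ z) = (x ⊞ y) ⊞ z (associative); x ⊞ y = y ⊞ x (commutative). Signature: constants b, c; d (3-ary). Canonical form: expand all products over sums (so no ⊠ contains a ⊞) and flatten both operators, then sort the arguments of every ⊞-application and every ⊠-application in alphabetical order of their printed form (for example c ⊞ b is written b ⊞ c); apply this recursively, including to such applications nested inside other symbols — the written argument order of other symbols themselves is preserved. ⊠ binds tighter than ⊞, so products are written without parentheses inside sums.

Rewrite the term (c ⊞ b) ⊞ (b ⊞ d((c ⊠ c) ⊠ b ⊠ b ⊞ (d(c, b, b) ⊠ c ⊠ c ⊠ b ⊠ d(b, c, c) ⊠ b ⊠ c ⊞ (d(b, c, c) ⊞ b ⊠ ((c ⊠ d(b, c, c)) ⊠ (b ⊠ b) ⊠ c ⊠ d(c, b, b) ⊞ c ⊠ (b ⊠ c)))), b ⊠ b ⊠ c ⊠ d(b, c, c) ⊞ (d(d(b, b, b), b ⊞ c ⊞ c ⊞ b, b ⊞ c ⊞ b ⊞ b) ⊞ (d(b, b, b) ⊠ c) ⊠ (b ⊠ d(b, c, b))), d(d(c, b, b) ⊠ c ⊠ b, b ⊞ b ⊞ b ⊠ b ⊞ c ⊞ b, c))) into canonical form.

Expand products over sums:  c ⊞ b ⊞ b ⊞ d(b ⊠ b ⊠ b ⊠ c ⊠ c ⊠ d(b, c, c) ⊠ d(c, b, b) ⊞ b ⊠ b ⊠ c ⊠ c ⊞ b ⊠ b ⊠ c ⊠ c ⊞ b ⊠ b ⊠ c ⊠ c ⊠ c ⊠ d(b, c, c) ⊠ d(c, b, b) ⊞ d(b, c, c), b ⊠ b ⊠ c ⊠ d(b, c, c) ⊞ b ⊠ c ⊠ d(b, b, b) ⊠ d(b, c, b) ⊞ d(d(b, b, b), b ⊞ b ⊞ c ⊞ c, b ⊞ b ⊞ b ⊞ c), d(b ⊠ c ⊠ d(c, b, b), b ⊞ b ⊞ b ⊞ b ⊠ b ⊞ c, c))
Sort arguments:  b ⊞ b ⊞ c ⊞ d(b ⊠ b ⊠ b ⊠ c ⊠ c ⊠ d(b, c, c) ⊠ d(c, b, b) ⊞ b ⊠ b ⊠ c ⊠ c ⊞ b ⊠ b ⊠ c ⊠ c ⊞ b ⊠ b ⊠ c ⊠ c ⊠ c ⊠ d(b, c, c) ⊠ d(c, b, b) ⊞ d(b, c, c), b ⊠ b ⊠ c ⊠ d(b, c, c) ⊞ b ⊠ c ⊠ d(b, b, b) ⊠ d(b, c, b) ⊞ d(d(b, b, b), b ⊞ b ⊞ c ⊞ c, b ⊞ b ⊞ b ⊞ c), d(b ⊠ c ⊠ d(c, b, b), b ⊞ b ⊞ b ⊞ b ⊠ b ⊞ c, c))

Answer: b ⊞ b ⊞ c ⊞ d(b ⊠ b ⊠ b ⊠ c ⊠ c ⊠ d(b, c, c) ⊠ d(c, b, b) ⊞ b ⊠ b ⊠ c ⊠ c ⊞ b ⊠ b ⊠ c ⊠ c ⊞ b ⊠ b ⊠ c ⊠ c ⊠ c ⊠ d(b, c, c) ⊠ d(c, b, b) ⊞ d(b, c, c), b ⊠ b ⊠ c ⊠ d(b, c, c) ⊞ b ⊠ c ⊠ d(b, b, b) ⊠ d(b, c, b) ⊞ d(d(b, b, b), b ⊞ b ⊞ c ⊞ c, b ⊞ b ⊞ b ⊞ c), d(b ⊠ c ⊠ d(c, b, b), b ⊞ b ⊞ b ⊞ b ⊠ b ⊞ c, c))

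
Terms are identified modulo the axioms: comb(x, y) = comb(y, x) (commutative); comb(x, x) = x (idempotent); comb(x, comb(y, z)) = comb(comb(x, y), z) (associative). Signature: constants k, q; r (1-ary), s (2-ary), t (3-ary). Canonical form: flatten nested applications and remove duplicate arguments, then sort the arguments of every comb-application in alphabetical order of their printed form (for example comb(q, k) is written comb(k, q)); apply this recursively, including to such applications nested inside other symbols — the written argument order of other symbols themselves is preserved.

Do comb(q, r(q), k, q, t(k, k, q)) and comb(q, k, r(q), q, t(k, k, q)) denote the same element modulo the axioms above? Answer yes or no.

Left:  comb(q, r(q), k, q, t(k, k, q))
  Drop duplicates:  drop duplicate q
  Order the arguments:  comb(k, q, r(q), t(k, k, q))
Right:  comb(q, k, r(q), q, t(k, k, q))
  Idempotence:  drop duplicate q
  Sort:  comb(k, q, r(q), t(k, k, q))

Answer: yes — both canonical forms are comb(k, q, r(q), t(k, k, q))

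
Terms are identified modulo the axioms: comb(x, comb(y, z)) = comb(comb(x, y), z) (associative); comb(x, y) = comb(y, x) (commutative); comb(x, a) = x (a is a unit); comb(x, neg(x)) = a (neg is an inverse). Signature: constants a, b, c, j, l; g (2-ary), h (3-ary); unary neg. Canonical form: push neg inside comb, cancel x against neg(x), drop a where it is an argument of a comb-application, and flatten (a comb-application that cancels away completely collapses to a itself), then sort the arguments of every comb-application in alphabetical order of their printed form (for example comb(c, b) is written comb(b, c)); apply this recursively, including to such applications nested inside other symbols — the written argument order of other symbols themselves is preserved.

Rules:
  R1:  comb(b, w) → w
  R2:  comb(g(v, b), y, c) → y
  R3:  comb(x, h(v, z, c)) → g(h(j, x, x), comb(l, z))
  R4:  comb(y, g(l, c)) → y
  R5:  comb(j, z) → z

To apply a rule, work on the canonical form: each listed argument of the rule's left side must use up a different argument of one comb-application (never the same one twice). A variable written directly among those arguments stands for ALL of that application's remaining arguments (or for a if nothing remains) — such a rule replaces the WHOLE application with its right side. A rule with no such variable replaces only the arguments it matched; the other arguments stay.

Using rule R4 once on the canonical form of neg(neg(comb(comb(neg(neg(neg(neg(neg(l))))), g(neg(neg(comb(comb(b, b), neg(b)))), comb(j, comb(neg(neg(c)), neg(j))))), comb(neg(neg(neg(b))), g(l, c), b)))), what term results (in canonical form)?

Canonical form:  comb(g(b, c), g(l, c), neg(l))
Match R4:  consume g(l, c);  y := comb(g(b, c), neg(l))
The extension variable absorbs all remaining arguments, so the whole application is rewritten.
New term:  comb(g(b, c), neg(l))

Answer: comb(g(b, c), neg(l))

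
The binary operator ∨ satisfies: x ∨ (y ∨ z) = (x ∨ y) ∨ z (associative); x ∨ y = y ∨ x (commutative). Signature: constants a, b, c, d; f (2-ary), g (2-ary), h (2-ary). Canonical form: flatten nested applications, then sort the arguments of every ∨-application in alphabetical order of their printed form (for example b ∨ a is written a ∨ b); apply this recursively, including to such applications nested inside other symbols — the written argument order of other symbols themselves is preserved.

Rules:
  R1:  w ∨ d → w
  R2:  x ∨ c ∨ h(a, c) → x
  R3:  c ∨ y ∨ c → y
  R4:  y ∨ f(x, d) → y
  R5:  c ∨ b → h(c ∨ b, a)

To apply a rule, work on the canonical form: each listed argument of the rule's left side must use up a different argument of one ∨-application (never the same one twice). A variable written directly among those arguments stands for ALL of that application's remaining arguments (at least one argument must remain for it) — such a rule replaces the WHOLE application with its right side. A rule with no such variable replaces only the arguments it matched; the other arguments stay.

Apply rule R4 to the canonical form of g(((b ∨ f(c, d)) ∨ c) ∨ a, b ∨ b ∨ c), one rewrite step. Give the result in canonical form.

Canonical form:  g(a ∨ b ∨ c ∨ f(c, d), b ∨ b ∨ c)
Apply R4:  consuming f(c, d);  x := c, y := a ∨ b ∨ c
Every leftover argument binds to the variable; the entire application is replaced.
New term:  g(a ∨ b ∨ c, b ∨ b ∨ c)

Answer: g(a ∨ b ∨ c, b ∨ b ∨ c)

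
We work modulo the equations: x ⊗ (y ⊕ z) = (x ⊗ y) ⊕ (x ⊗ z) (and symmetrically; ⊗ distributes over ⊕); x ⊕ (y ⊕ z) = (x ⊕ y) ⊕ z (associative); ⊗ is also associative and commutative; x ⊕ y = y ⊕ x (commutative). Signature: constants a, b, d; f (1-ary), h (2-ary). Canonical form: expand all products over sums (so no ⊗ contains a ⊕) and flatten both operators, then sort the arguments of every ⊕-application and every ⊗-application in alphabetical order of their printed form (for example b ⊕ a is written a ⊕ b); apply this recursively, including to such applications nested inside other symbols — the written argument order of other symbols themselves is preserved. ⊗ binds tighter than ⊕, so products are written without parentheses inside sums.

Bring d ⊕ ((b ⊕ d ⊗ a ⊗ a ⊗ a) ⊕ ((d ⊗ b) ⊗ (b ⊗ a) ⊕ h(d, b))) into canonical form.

Merge nested applications:  d ⊕ b ⊕ a ⊗ a ⊗ a ⊗ d ⊕ a ⊗ b ⊗ b ⊗ d ⊕ h(d, b)
Sort:  a ⊗ a ⊗ a ⊗ d ⊕ a ⊗ b ⊗ b ⊗ d ⊕ b ⊕ d ⊕ h(d, b)

Answer: a ⊗ a ⊗ a ⊗ d ⊕ a ⊗ b ⊗ b ⊗ d ⊕ b ⊕ d ⊕ h(d, b)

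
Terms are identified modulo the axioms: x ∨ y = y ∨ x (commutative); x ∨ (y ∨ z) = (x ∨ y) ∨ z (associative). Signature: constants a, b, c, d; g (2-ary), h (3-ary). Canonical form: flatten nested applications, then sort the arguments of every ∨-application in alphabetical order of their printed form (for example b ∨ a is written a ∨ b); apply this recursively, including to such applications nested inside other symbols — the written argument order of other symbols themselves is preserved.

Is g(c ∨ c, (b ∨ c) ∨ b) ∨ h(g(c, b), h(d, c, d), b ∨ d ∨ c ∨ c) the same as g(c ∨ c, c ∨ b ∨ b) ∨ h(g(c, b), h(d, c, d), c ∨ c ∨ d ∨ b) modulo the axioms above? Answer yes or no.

Answer: yes — both canonical forms are g(c ∨ c, b ∨ b ∨ c) ∨ h(g(c, b), h(d, c, d), b ∨ c ∨ c ∨ d)

Derivation:
Left:  g(c ∨ c, (b ∨ c) ∨ b) ∨ h(g(c, b), h(d, c, d), b ∨ d ∨ c ∨ c)
  Inside:  g(c ∨ c, (b ∨ c) ∨ b)  →  g(c ∨ c, b ∨ b ∨ c)
  Inside:  h(g(c, b), h(d, c, d), b ∨ d ∨ c ∨ c)  →  h(g(c, b), h(d, c, d), b ∨ c ∨ c ∨ d)
  Sort arguments:  g(c ∨ c, b ∨ b ∨ c) ∨ h(g(c, b), h(d, c, d), b ∨ c ∨ c ∨ d)
Right:  g(c ∨ c, c ∨ b ∨ b) ∨ h(g(c, b), h(d, c, d), c ∨ c ∨ d ∨ b)
  Simplify inside:  g(c ∨ c, c ∨ b ∨ b)  →  g(c ∨ c, b ∨ b ∨ c)
  Canonicalize subterm:  h(g(c, b), h(d, c, d), c ∨ c ∨ d ∨ b)  →  h(g(c, b), h(d, c, d), b ∨ c ∨ c ∨ d)
  Order the arguments:  g(c ∨ c, b ∨ b ∨ c) ∨ h(g(c, b), h(d, c, d), b ∨ c ∨ c ∨ d)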